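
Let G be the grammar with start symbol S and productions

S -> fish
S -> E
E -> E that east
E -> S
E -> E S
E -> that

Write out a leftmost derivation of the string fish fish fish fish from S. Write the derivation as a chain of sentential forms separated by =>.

S => E => E S => E S S => E S S S => S S S S => fish S S S => fish fish S S => fish fish fish S => fish fish fish fish

S => E   [S -> E]
E => E S   [E -> E S]
E S => E S S   [E -> E S]
E S S => E S S S   [E -> E S]
E S S S => S S S S   [E -> S]
S S S S => fish S S S   [S -> fish]
fish S S S => fish fish S S   [S -> fish]
fish fish S S => fish fish fish S   [S -> fish]
fish fish fish S => fish fish fish fish   [S -> fish]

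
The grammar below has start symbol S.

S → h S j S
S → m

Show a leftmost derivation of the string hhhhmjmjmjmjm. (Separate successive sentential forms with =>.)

S => hSjS => hhSjSjS => hhhSjSjSjS => hhhhSjSjSjSjS => hhhhmjSjSjSjS => hhhhmjmjSjSjS => hhhhmjmjmjSjS => hhhhmjmjmjmjS => hhhhmjmjmjmjm

S => hSjS   [S → h S j S]
hSjS => hhSjSjS   [S → h S j S]
hhSjSjS => hhhSjSjSjS   [S → h S j S]
hhhSjSjSjS => hhhhSjSjSjSjS   [S → h S j S]
hhhhSjSjSjSjS => hhhhmjSjSjSjS   [S → m]
hhhhmjSjSjSjS => hhhhmjmjSjSjS   [S → m]
hhhhmjmjSjSjS => hhhhmjmjmjSjS   [S → m]
hhhhmjmjmjSjS => hhhhmjmjmjmjS   [S → m]
hhhhmjmjmjmjS => hhhhmjmjmjmjm   [S → m]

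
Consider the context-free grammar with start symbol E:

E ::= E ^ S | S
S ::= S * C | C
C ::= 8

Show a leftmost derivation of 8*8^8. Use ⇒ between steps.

E ⇒ E^S ⇒ S^S ⇒ S*C^S ⇒ C*C^S ⇒ 8*C^S ⇒ 8*8^S ⇒ 8*8^C ⇒ 8*8^8

E ⇒ E^S   [E ::= E ^ S]
E^S ⇒ S^S   [E ::= S]
S^S ⇒ S*C^S   [S ::= S * C]
S*C^S ⇒ C*C^S   [S ::= C]
C*C^S ⇒ 8*C^S   [C ::= 8]
8*C^S ⇒ 8*8^S   [C ::= 8]
8*8^S ⇒ 8*8^C   [S ::= C]
8*8^C ⇒ 8*8^8   [C ::= 8]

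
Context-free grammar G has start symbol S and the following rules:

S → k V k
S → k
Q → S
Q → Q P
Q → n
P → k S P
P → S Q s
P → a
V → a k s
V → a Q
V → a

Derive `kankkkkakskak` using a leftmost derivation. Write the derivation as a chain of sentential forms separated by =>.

S => kVk => kaQk => kaQPk => kanPk => kankSPk => kankkPk => kankkkSPk => kankkkkVkPk => kankkkkakskPk => kankkkkakskak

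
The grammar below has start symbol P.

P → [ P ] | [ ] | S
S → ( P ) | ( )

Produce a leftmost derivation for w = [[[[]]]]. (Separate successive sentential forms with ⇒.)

P ⇒ [P] ⇒ [[P]] ⇒ [[[P]]] ⇒ [[[[]]]]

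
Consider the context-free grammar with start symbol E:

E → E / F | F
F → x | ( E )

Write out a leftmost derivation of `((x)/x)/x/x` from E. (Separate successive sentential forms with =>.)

E=>E/F=>E/F/F=>F/F/F=>(E)/F/F=>(E/F)/F/F=>(F/F)/F/F=>((E)/F)/F/F=>((F)/F)/F/F=>((x)/F)/F/F=>((x)/x)/F/F=>((x)/x)/x/F=>((x)/x)/x/x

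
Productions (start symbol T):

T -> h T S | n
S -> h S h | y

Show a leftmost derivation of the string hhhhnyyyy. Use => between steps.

T=>hTS=>hhTSS=>hhhTSSS=>hhhhTSSSS=>hhhhnSSSS=>hhhhnySSS=>hhhhnyySS=>hhhhnyyyS=>hhhhnyyyy

T => hTS   [T -> h T S]
hTS => hhTSS   [T -> h T S]
hhTSS => hhhTSSS   [T -> h T S]
hhhTSSS => hhhhTSSSS   [T -> h T S]
hhhhTSSSS => hhhhnSSSS   [T -> n]
hhhhnSSSS => hhhhnySSS   [S -> y]
hhhhnySSS => hhhhnyySS   [S -> y]
hhhhnyySS => hhhhnyyyS   [S -> y]
hhhhnyyyS => hhhhnyyyy   [S -> y]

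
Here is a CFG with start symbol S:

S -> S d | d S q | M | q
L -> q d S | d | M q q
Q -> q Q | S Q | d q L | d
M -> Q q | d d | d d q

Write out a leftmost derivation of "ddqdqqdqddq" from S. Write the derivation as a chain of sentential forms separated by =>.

S => M => Qq => SQq => MQq => ddqQq => ddqdqLq => ddqdqqdSq => ddqdqqdSdq => ddqdqqdSddq => ddqdqqdqddq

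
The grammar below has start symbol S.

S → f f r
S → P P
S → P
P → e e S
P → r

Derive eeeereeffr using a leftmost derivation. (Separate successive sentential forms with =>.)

S=>PP=>eeSP=>eePP=>eeeeSP=>eeeePP=>eeeerP=>eeeereeS=>eeeereeffr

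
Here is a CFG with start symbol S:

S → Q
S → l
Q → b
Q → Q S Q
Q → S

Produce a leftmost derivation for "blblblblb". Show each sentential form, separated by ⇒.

S ⇒ Q   [S → Q]
Q ⇒ QSQ   [Q → Q S Q]
QSQ ⇒ QSQSQ   [Q → Q S Q]
QSQSQ ⇒ QSQSQSQ   [Q → Q S Q]
QSQSQSQ ⇒ QSQSQSQSQ   [Q → Q S Q]
QSQSQSQSQ ⇒ bSQSQSQSQ   [Q → b]
bSQSQSQSQ ⇒ blQSQSQSQ   [S → l]
blQSQSQSQ ⇒ blbSQSQSQ   [Q → b]
blbSQSQSQ ⇒ blblQSQSQ   [S → l]
blblQSQSQ ⇒ blblbSQSQ   [Q → b]
blblbSQSQ ⇒ blblblQSQ   [S → l]
blblblQSQ ⇒ blblblbSQ   [Q → b]
blblblbSQ ⇒ blblblblQ   [S → l]
blblblblQ ⇒ blblblblb   [Q → b]

S ⇒ Q ⇒ QSQ ⇒ QSQSQ ⇒ QSQSQSQ ⇒ QSQSQSQSQ ⇒ bSQSQSQSQ ⇒ blQSQSQSQ ⇒ blbSQSQSQ ⇒ blblQSQSQ ⇒ blblbSQSQ ⇒ blblblQSQ ⇒ blblblbSQ ⇒ blblblblQ ⇒ blblblblb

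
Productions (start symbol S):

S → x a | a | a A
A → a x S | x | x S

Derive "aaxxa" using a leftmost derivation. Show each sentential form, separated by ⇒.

S ⇒ aA   [S → a A]
aA ⇒ aaxS   [A → a x S]
aaxS ⇒ aaxxa   [S → x a]

S⇒aA⇒aaxS⇒aaxxa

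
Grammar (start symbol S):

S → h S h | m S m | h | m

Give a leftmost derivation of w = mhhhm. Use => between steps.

S => mSm   [S → m S m]
mSm => mhShm   [S → h S h]
mhShm => mhhhm   [S → h]

S=>mSm=>mhShm=>mhhhm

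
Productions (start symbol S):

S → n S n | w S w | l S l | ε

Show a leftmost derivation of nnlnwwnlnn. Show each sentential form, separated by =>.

S => nSn   [S → n S n]
nSn => nnSnn   [S → n S n]
nnSnn => nnlSlnn   [S → l S l]
nnlSlnn => nnlnSnlnn   [S → n S n]
nnlnSnlnn => nnlnwSwnlnn   [S → w S w]
nnlnwSwnlnn => nnlnwwnlnn   [S → ε]

S=>nSn=>nnSnn=>nnlSlnn=>nnlnSnlnn=>nnlnwSwnlnn=>nnlnwwnlnn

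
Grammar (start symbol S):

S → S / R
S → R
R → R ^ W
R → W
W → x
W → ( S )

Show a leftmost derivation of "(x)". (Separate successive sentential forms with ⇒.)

S ⇒ R   [S → R]
R ⇒ W   [R → W]
W ⇒ (S)   [W → ( S )]
(S) ⇒ (R)   [S → R]
(R) ⇒ (W)   [R → W]
(W) ⇒ (x)   [W → x]

S ⇒ R ⇒ W ⇒ (S) ⇒ (R) ⇒ (W) ⇒ (x)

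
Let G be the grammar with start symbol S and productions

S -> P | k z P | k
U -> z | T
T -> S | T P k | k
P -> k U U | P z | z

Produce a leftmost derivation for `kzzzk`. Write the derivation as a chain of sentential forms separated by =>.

S=>P=>kUU=>kzU=>kzT=>kzTPk=>kzSPk=>kzPPk=>kzzPk=>kzzzk

S => P   [S -> P]
P => kUU   [P -> k U U]
kUU => kzU   [U -> z]
kzU => kzT   [U -> T]
kzT => kzTPk   [T -> T P k]
kzTPk => kzSPk   [T -> S]
kzSPk => kzPPk   [S -> P]
kzPPk => kzzPk   [P -> z]
kzzPk => kzzzk   [P -> z]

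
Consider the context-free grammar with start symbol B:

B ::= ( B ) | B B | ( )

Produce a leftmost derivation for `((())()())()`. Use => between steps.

B => BB   [B ::= B B]
BB => (B)B   [B ::= ( B )]
(B)B => (BB)B   [B ::= B B]
(BB)B => (BBB)B   [B ::= B B]
(BBB)B => ((B)BB)B   [B ::= ( B )]
((B)BB)B => ((())BB)B   [B ::= ( )]
((())BB)B => ((())()B)B   [B ::= ( )]
((())()B)B => ((())()())B   [B ::= ( )]
((())()())B => ((())()())()   [B ::= ( )]

B=>BB=>(B)B=>(BB)B=>(BBB)B=>((B)BB)B=>((())BB)B=>((())()B)B=>((())()())B=>((())()())()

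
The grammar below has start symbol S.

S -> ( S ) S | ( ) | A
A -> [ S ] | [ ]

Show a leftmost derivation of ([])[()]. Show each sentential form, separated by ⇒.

S ⇒ (S)S   [S -> ( S ) S]
(S)S ⇒ (A)S   [S -> A]
(A)S ⇒ ([])S   [A -> [ ]]
([])S ⇒ ([])A   [S -> A]
([])A ⇒ ([])[S]   [A -> [ S ]]
([])[S] ⇒ ([])[()]   [S -> ( )]

S ⇒ (S)S ⇒ (A)S ⇒ ([])S ⇒ ([])A ⇒ ([])[S] ⇒ ([])[()]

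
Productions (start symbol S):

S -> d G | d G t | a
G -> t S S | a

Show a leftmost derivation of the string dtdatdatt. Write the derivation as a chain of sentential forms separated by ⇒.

S ⇒ dGt ⇒ dtSSt ⇒ dtdGtSt ⇒ dtdatSt ⇒ dtdatdGtt ⇒ dtdatdatt

S ⇒ dGt   [S -> d G t]
dGt ⇒ dtSSt   [G -> t S S]
dtSSt ⇒ dtdGtSt   [S -> d G t]
dtdGtSt ⇒ dtdatSt   [G -> a]
dtdatSt ⇒ dtdatdGtt   [S -> d G t]
dtdatdGtt ⇒ dtdatdatt   [G -> a]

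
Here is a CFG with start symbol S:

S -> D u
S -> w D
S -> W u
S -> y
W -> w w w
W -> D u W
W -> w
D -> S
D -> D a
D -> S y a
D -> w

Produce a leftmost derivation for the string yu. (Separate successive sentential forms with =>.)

S => Du   [S -> D u]
Du => Su   [D -> S]
Su => yu   [S -> y]

S => Du => Su => yu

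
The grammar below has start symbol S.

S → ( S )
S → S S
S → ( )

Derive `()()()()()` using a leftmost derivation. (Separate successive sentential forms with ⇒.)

S⇒SS⇒SSS⇒SSSS⇒SSSSS⇒()SSSS⇒()()SSS⇒()()()SS⇒()()()()S⇒()()()()()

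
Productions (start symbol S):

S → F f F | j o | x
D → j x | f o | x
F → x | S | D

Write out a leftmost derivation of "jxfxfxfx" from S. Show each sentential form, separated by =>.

S => FfF   [S → F f F]
FfF => SfF   [F → S]
SfF => FfFfF   [S → F f F]
FfFfF => SfFfF   [F → S]
SfFfF => FfFfFfF   [S → F f F]
FfFfFfF => DfFfFfF   [F → D]
DfFfFfF => jxfFfFfF   [D → j x]
jxfFfFfF => jxfDfFfF   [F → D]
jxfDfFfF => jxfxfFfF   [D → x]
jxfxfFfF => jxfxfxfF   [F → x]
jxfxfxfF => jxfxfxfx   [F → x]

S=>FfF=>SfF=>FfFfF=>SfFfF=>FfFfFfF=>DfFfFfF=>jxfFfFfF=>jxfDfFfF=>jxfxfFfF=>jxfxfxfF=>jxfxfxfx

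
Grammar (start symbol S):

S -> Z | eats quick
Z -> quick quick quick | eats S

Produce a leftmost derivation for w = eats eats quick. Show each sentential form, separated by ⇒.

S ⇒ Z   [S -> Z]
Z ⇒ eats S   [Z -> eats S]
eats S ⇒ eats eats quick   [S -> eats quick]

S ⇒ Z ⇒ eats S ⇒ eats eats quick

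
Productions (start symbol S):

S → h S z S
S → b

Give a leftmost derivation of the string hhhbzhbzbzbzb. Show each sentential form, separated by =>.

S => hSzS   [S → h S z S]
hSzS => hhSzSzS   [S → h S z S]
hhSzSzS => hhhSzSzSzS   [S → h S z S]
hhhSzSzSzS => hhhbzSzSzS   [S → b]
hhhbzSzSzS => hhhbzhSzSzSzS   [S → h S z S]
hhhbzhSzSzSzS => hhhbzhbzSzSzS   [S → b]
hhhbzhbzSzSzS => hhhbzhbzbzSzS   [S → b]
hhhbzhbzbzSzS => hhhbzhbzbzbzS   [S → b]
hhhbzhbzbzbzS => hhhbzhbzbzbzb   [S → b]

S => hSzS => hhSzSzS => hhhSzSzSzS => hhhbzSzSzS => hhhbzhSzSzSzS => hhhbzhbzSzSzS => hhhbzhbzbzSzS => hhhbzhbzbzbzS => hhhbzhbzbzbzb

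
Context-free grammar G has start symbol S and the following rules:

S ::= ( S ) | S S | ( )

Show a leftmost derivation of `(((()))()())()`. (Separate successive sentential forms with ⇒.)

S ⇒ SS ⇒ (S)S ⇒ (SS)S ⇒ (SSS)S ⇒ ((S)SS)S ⇒ (((S))SS)S ⇒ (((()))SS)S ⇒ (((()))()S)S ⇒ (((()))()())S ⇒ (((()))()())()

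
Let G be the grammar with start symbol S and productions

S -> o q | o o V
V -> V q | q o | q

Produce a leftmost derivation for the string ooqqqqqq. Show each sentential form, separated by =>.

S=>ooV=>ooVq=>ooVqq=>ooVqqq=>ooVqqqq=>ooVqqqqq=>ooqqqqqq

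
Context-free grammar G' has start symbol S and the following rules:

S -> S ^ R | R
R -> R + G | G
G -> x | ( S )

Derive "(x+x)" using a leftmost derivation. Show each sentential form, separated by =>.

S => R => G => (S) => (R) => (R+G) => (G+G) => (x+G) => (x+x)

S => R   [S -> R]
R => G   [R -> G]
G => (S)   [G -> ( S )]
(S) => (R)   [S -> R]
(R) => (R+G)   [R -> R + G]
(R+G) => (G+G)   [R -> G]
(G+G) => (x+G)   [G -> x]
(x+G) => (x+x)   [G -> x]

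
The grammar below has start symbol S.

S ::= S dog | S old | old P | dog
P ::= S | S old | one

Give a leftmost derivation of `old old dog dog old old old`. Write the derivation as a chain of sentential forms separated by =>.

S => old P => old S old => old old P old => old old S old => old old S old old => old old S old old old => old old S dog old old old => old old dog dog old old old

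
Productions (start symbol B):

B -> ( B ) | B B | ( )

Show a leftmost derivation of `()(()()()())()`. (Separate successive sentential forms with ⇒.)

B ⇒ BB ⇒ BBB ⇒ ()BB ⇒ ()(B)B ⇒ ()(BB)B ⇒ ()(()B)B ⇒ ()(()BB)B ⇒ ()(()BBB)B ⇒ ()(()()BB)B ⇒ ()(()()()B)B ⇒ ()(()()()())B ⇒ ()(()()()())()

B ⇒ BB   [B -> B B]
BB ⇒ BBB   [B -> B B]
BBB ⇒ ()BB   [B -> ( )]
()BB ⇒ ()(B)B   [B -> ( B )]
()(B)B ⇒ ()(BB)B   [B -> B B]
()(BB)B ⇒ ()(()B)B   [B -> ( )]
()(()B)B ⇒ ()(()BB)B   [B -> B B]
()(()BB)B ⇒ ()(()BBB)B   [B -> B B]
()(()BBB)B ⇒ ()(()()BB)B   [B -> ( )]
()(()()BB)B ⇒ ()(()()()B)B   [B -> ( )]
()(()()()B)B ⇒ ()(()()()())B   [B -> ( )]
()(()()()())B ⇒ ()(()()()())()   [B -> ( )]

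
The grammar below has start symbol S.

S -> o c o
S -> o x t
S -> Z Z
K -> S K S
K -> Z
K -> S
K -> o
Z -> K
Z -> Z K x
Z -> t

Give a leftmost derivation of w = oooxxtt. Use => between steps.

S=>ZZ=>KZ=>SZ=>ZZZ=>ZKxZZ=>KKxZZ=>oKxZZ=>oZxZZ=>oZKxxZZ=>oKKxxZZ=>ooKxxZZ=>oooxxZZ=>oooxxtZ=>oooxxtt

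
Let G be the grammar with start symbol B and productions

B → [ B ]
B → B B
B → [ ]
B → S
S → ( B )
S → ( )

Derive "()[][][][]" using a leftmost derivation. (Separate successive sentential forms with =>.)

B => BB => BBB => BBBB => BBBBB => SBBBB => ()BBBB => ()[]BBB => ()[][]BB => ()[][][]B => ()[][][][]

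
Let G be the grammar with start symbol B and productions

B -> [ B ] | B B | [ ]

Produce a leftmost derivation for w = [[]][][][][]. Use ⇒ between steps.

B⇒BB⇒BBB⇒BBBB⇒BBBBB⇒[B]BBBB⇒[[]]BBBB⇒[[]][]BBB⇒[[]][][]BB⇒[[]][][][]B⇒[[]][][][][]

B ⇒ BB   [B -> B B]
BB ⇒ BBB   [B -> B B]
BBB ⇒ BBBB   [B -> B B]
BBBB ⇒ BBBBB   [B -> B B]
BBBBB ⇒ [B]BBBB   [B -> [ B ]]
[B]BBBB ⇒ [[]]BBBB   [B -> [ ]]
[[]]BBBB ⇒ [[]][]BBB   [B -> [ ]]
[[]][]BBB ⇒ [[]][][]BB   [B -> [ ]]
[[]][][]BB ⇒ [[]][][][]B   [B -> [ ]]
[[]][][][]B ⇒ [[]][][][][]   [B -> [ ]]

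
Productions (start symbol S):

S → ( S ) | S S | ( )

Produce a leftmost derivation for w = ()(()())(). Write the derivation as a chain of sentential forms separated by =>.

S => SS => ()S => ()SS => ()(S)S => ()(SS)S => ()(()S)S => ()(()())S => ()(()())()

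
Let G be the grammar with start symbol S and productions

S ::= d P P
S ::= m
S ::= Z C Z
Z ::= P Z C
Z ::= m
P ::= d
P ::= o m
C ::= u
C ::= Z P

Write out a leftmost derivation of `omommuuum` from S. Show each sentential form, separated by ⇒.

S ⇒ ZCZ   [S ::= Z C Z]
ZCZ ⇒ PZCCZ   [Z ::= P Z C]
PZCCZ ⇒ omZCCZ   [P ::= o m]
omZCCZ ⇒ omPZCCCZ   [Z ::= P Z C]
omPZCCCZ ⇒ omomZCCCZ   [P ::= o m]
omomZCCCZ ⇒ omommCCCZ   [Z ::= m]
omommCCCZ ⇒ omommuCCZ   [C ::= u]
omommuCCZ ⇒ omommuuCZ   [C ::= u]
omommuuCZ ⇒ omommuuuZ   [C ::= u]
omommuuuZ ⇒ omommuuum   [Z ::= m]

S ⇒ ZCZ ⇒ PZCCZ ⇒ omZCCZ ⇒ omPZCCCZ ⇒ omomZCCCZ ⇒ omommCCCZ ⇒ omommuCCZ ⇒ omommuuCZ ⇒ omommuuuZ ⇒ omommuuum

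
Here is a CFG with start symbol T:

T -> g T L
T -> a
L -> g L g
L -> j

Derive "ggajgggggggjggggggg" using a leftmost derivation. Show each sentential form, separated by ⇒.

T ⇒ gTL   [T -> g T L]
gTL ⇒ ggTLL   [T -> g T L]
ggTLL ⇒ ggaLL   [T -> a]
ggaLL ⇒ ggajL   [L -> j]
ggajL ⇒ ggajgLg   [L -> g L g]
ggajgLg ⇒ ggajggLgg   [L -> g L g]
ggajggLgg ⇒ ggajgggLggg   [L -> g L g]
ggajgggLggg ⇒ ggajggggLgggg   [L -> g L g]
ggajggggLgggg ⇒ ggajgggggLggggg   [L -> g L g]
ggajgggggLggggg ⇒ ggajggggggLgggggg   [L -> g L g]
ggajggggggLgggggg ⇒ ggajgggggggLggggggg   [L -> g L g]
ggajgggggggLggggggg ⇒ ggajgggggggjggggggg   [L -> j]

T ⇒ gTL ⇒ ggTLL ⇒ ggaLL ⇒ ggajL ⇒ ggajgLg ⇒ ggajggLgg ⇒ ggajgggLggg ⇒ ggajggggLgggg ⇒ ggajgggggLggggg ⇒ ggajggggggLgggggg ⇒ ggajgggggggLggggggg ⇒ ggajgggggggjggggggg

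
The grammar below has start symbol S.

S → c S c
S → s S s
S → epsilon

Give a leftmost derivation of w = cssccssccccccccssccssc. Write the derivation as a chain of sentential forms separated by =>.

S=>cSc=>csSsc=>cssSssc=>csscScssc=>cssccSccssc=>cssccsSsccssc=>cssccssSssccssc=>cssccsscScssccssc=>cssccssccSccssccssc=>cssccsscccScccssccssc=>cssccssccccSccccssccssc=>cssccssccccccccssccssc

S => cSc   [S → c S c]
cSc => csSsc   [S → s S s]
csSsc => cssSssc   [S → s S s]
cssSssc => csscScssc   [S → c S c]
csscScssc => cssccSccssc   [S → c S c]
cssccSccssc => cssccsSsccssc   [S → s S s]
cssccsSsccssc => cssccssSssccssc   [S → s S s]
cssccssSssccssc => cssccsscScssccssc   [S → c S c]
cssccsscScssccssc => cssccssccSccssccssc   [S → c S c]
cssccssccSccssccssc => cssccsscccScccssccssc   [S → c S c]
cssccsscccScccssccssc => cssccssccccSccccssccssc   [S → c S c]
cssccssccccSccccssccssc => cssccssccccccccssccssc   [S → epsilon]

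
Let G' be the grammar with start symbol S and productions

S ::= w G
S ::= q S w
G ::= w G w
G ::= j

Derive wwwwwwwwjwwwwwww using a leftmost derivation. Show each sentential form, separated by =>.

S => wG   [S ::= w G]
wG => wwGw   [G ::= w G w]
wwGw => wwwGww   [G ::= w G w]
wwwGww => wwwwGwww   [G ::= w G w]
wwwwGwww => wwwwwGwwww   [G ::= w G w]
wwwwwGwwww => wwwwwwGwwwww   [G ::= w G w]
wwwwwwGwwwww => wwwwwwwGwwwwww   [G ::= w G w]
wwwwwwwGwwwwww => wwwwwwwwGwwwwwww   [G ::= w G w]
wwwwwwwwGwwwwwww => wwwwwwwwjwwwwwww   [G ::= j]

S => wG => wwGw => wwwGww => wwwwGwww => wwwwwGwwww => wwwwwwGwwwww => wwwwwwwGwwwwww => wwwwwwwwGwwwwwww => wwwwwwwwjwwwwwww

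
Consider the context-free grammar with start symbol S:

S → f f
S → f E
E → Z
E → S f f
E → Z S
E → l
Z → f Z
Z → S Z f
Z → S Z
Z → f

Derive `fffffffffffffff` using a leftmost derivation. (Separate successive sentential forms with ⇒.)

S ⇒ fE ⇒ fSff ⇒ ffEff ⇒ ffSffff ⇒ fffEffff ⇒ fffZSffff ⇒ ffffZSffff ⇒ fffffZSffff ⇒ ffffffSffff ⇒ fffffffEffff ⇒ fffffffSffffff ⇒ fffffffffffffff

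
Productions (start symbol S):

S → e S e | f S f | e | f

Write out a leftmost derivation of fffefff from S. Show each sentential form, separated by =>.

S => fSf   [S → f S f]
fSf => ffSff   [S → f S f]
ffSff => fffSfff   [S → f S f]
fffSfff => fffefff   [S → e]

S=>fSf=>ffSff=>fffSfff=>fffefff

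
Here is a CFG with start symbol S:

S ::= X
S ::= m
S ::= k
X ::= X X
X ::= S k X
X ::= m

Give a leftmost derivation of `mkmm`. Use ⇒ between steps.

S ⇒ X   [S ::= X]
X ⇒ XX   [X ::= X X]
XX ⇒ SkXX   [X ::= S k X]
SkXX ⇒ mkXX   [S ::= m]
mkXX ⇒ mkmX   [X ::= m]
mkmX ⇒ mkmm   [X ::= m]

S⇒X⇒XX⇒SkXX⇒mkXX⇒mkmX⇒mkmm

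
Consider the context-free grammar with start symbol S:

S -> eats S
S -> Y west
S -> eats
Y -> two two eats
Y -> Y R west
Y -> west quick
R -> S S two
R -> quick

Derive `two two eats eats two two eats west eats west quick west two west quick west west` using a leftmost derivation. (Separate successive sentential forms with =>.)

S => Y west => Y R west west => Y R west R west west => two two eats R west R west west => two two eats S S two west R west west => two two eats eats S S two west R west west => two two eats eats Y west S two west R west west => two two eats eats two two eats west S two west R west west => two two eats eats two two eats west eats S two west R west west => two two eats eats two two eats west eats Y west two west R west west => two two eats eats two two eats west eats west quick west two west R west west => two two eats eats two two eats west eats west quick west two west quick west west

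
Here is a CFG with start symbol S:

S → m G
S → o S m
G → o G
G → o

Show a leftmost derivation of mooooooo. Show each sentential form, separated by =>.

S => mG   [S → m G]
mG => moG   [G → o G]
moG => mooG   [G → o G]
mooG => moooG   [G → o G]
moooG => mooooG   [G → o G]
mooooG => moooooG   [G → o G]
moooooG => mooooooG   [G → o G]
mooooooG => mooooooo   [G → o]

S => mG => moG => mooG => moooG => mooooG => moooooG => mooooooG => mooooooo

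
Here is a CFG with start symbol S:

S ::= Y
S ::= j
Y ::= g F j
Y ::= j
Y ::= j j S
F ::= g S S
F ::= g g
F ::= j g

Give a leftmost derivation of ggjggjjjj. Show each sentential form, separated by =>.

S => Y => gFj => ggSSj => ggjSj => ggjYj => ggjgFjj => ggjggSSjj => ggjggYSjj => ggjggjSjj => ggjggjjjj

S => Y   [S ::= Y]
Y => gFj   [Y ::= g F j]
gFj => ggSSj   [F ::= g S S]
ggSSj => ggjSj   [S ::= j]
ggjSj => ggjYj   [S ::= Y]
ggjYj => ggjgFjj   [Y ::= g F j]
ggjgFjj => ggjggSSjj   [F ::= g S S]
ggjggSSjj => ggjggYSjj   [S ::= Y]
ggjggYSjj => ggjggjSjj   [Y ::= j]
ggjggjSjj => ggjggjjjj   [S ::= j]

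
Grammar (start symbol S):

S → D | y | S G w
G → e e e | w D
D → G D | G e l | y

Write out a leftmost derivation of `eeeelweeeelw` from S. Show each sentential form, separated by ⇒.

S⇒SGw⇒DGw⇒GelGw⇒eeeelGw⇒eeeelwDw⇒eeeelwGelw⇒eeeelweeeelw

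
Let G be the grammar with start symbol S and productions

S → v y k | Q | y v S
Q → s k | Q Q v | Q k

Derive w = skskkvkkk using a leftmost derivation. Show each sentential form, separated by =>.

S => Q => Qk => Qkk => Qkkk => QQvkkk => skQvkkk => skQkvkkk => skskkvkkk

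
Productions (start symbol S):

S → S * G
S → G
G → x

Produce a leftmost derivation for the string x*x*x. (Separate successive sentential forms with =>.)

S => S*G => S*G*G => G*G*G => x*G*G => x*x*G => x*x*x

S => S*G   [S → S * G]
S*G => S*G*G   [S → S * G]
S*G*G => G*G*G   [S → G]
G*G*G => x*G*G   [G → x]
x*G*G => x*x*G   [G → x]
x*x*G => x*x*x   [G → x]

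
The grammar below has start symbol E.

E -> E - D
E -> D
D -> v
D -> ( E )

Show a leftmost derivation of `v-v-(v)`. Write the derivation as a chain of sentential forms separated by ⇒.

E ⇒ E-D   [E -> E - D]
E-D ⇒ E-D-D   [E -> E - D]
E-D-D ⇒ D-D-D   [E -> D]
D-D-D ⇒ v-D-D   [D -> v]
v-D-D ⇒ v-v-D   [D -> v]
v-v-D ⇒ v-v-(E)   [D -> ( E )]
v-v-(E) ⇒ v-v-(D)   [E -> D]
v-v-(D) ⇒ v-v-(v)   [D -> v]

E ⇒ E-D ⇒ E-D-D ⇒ D-D-D ⇒ v-D-D ⇒ v-v-D ⇒ v-v-(E) ⇒ v-v-(D) ⇒ v-v-(v)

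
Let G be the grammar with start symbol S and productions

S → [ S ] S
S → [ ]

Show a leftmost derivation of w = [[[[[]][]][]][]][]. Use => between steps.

S => [S]S => [[S]S]S => [[[S]S]S]S => [[[[S]S]S]S]S => [[[[[]]S]S]S]S => [[[[[]][]]S]S]S => [[[[[]][]][]]S]S => [[[[[]][]][]][]]S => [[[[[]][]][]][]][]

S => [S]S   [S → [ S ] S]
[S]S => [[S]S]S   [S → [ S ] S]
[[S]S]S => [[[S]S]S]S   [S → [ S ] S]
[[[S]S]S]S => [[[[S]S]S]S]S   [S → [ S ] S]
[[[[S]S]S]S]S => [[[[[]]S]S]S]S   [S → [ ]]
[[[[[]]S]S]S]S => [[[[[]][]]S]S]S   [S → [ ]]
[[[[[]][]]S]S]S => [[[[[]][]][]]S]S   [S → [ ]]
[[[[[]][]][]]S]S => [[[[[]][]][]][]]S   [S → [ ]]
[[[[[]][]][]][]]S => [[[[[]][]][]][]][]   [S → [ ]]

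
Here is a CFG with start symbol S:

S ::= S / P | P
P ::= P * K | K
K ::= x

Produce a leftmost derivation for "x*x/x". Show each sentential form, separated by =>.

S => S/P   [S ::= S / P]
S/P => P/P   [S ::= P]
P/P => P*K/P   [P ::= P * K]
P*K/P => K*K/P   [P ::= K]
K*K/P => x*K/P   [K ::= x]
x*K/P => x*x/P   [K ::= x]
x*x/P => x*x/K   [P ::= K]
x*x/K => x*x/x   [K ::= x]

S=>S/P=>P/P=>P*K/P=>K*K/P=>x*K/P=>x*x/P=>x*x/K=>x*x/x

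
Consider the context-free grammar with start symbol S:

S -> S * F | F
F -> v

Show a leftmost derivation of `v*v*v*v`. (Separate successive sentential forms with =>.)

S => S*F   [S -> S * F]
S*F => S*F*F   [S -> S * F]
S*F*F => S*F*F*F   [S -> S * F]
S*F*F*F => F*F*F*F   [S -> F]
F*F*F*F => v*F*F*F   [F -> v]
v*F*F*F => v*v*F*F   [F -> v]
v*v*F*F => v*v*v*F   [F -> v]
v*v*v*F => v*v*v*v   [F -> v]

S=>S*F=>S*F*F=>S*F*F*F=>F*F*F*F=>v*F*F*F=>v*v*F*F=>v*v*v*F=>v*v*v*v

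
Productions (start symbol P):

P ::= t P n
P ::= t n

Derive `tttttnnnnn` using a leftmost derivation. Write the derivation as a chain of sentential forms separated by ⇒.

P ⇒ tPn ⇒ ttPnn ⇒ tttPnnn ⇒ ttttPnnnn ⇒ tttttnnnnn

P ⇒ tPn   [P ::= t P n]
tPn ⇒ ttPnn   [P ::= t P n]
ttPnn ⇒ tttPnnn   [P ::= t P n]
tttPnnn ⇒ ttttPnnnn   [P ::= t P n]
ttttPnnnn ⇒ tttttnnnnn   [P ::= t n]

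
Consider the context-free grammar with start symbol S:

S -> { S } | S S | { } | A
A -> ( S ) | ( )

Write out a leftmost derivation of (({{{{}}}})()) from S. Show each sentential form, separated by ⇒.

S ⇒ A ⇒ (S) ⇒ (SS) ⇒ (AS) ⇒ ((S)S) ⇒ (({S})S) ⇒ (({{S}})S) ⇒ (({{{S}}})S) ⇒ (({{{{}}}})S) ⇒ (({{{{}}}})A) ⇒ (({{{{}}}})())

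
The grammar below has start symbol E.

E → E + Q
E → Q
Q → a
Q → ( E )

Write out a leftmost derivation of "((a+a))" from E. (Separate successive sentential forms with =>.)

E => Q   [E → Q]
Q => (E)   [Q → ( E )]
(E) => (Q)   [E → Q]
(Q) => ((E))   [Q → ( E )]
((E)) => ((E+Q))   [E → E + Q]
((E+Q)) => ((Q+Q))   [E → Q]
((Q+Q)) => ((a+Q))   [Q → a]
((a+Q)) => ((a+a))   [Q → a]

E=>Q=>(E)=>(Q)=>((E))=>((E+Q))=>((Q+Q))=>((a+Q))=>((a+a))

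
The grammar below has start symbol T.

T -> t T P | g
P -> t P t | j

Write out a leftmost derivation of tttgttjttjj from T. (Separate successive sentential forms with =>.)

T => tTP => ttTPP => tttTPPP => tttgPPP => tttgtPtPP => tttgttPttPP => tttgttjttPP => tttgttjttjP => tttgttjttjj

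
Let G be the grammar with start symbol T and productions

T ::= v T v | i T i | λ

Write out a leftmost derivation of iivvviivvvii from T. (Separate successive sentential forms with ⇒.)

T ⇒ iTi ⇒ iiTii ⇒ iivTvii ⇒ iivvTvvii ⇒ iivvvTvvvii ⇒ iivvviTivvvii ⇒ iivvviivvvii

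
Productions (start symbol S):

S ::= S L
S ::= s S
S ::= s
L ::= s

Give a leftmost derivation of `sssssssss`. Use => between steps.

S => sS => sSL => ssSL => ssSLL => ssSLLL => ssSLLLL => ssSLLLLL => sssSLLLLL => ssssLLLLL => sssssLLLL => ssssssLLL => sssssssLL => ssssssssL => sssssssss

S => sS   [S ::= s S]
sS => sSL   [S ::= S L]
sSL => ssSL   [S ::= s S]
ssSL => ssSLL   [S ::= S L]
ssSLL => ssSLLL   [S ::= S L]
ssSLLL => ssSLLLL   [S ::= S L]
ssSLLLL => ssSLLLLL   [S ::= S L]
ssSLLLLL => sssSLLLLL   [S ::= s S]
sssSLLLLL => ssssLLLLL   [S ::= s]
ssssLLLLL => sssssLLLL   [L ::= s]
sssssLLLL => ssssssLLL   [L ::= s]
ssssssLLL => sssssssLL   [L ::= s]
sssssssLL => ssssssssL   [L ::= s]
ssssssssL => sssssssss   [L ::= s]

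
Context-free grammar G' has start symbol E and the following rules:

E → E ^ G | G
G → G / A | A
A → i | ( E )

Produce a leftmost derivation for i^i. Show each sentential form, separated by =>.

E=>E^G=>G^G=>A^G=>i^G=>i^A=>i^i

E => E^G   [E → E ^ G]
E^G => G^G   [E → G]
G^G => A^G   [G → A]
A^G => i^G   [A → i]
i^G => i^A   [G → A]
i^A => i^i   [A → i]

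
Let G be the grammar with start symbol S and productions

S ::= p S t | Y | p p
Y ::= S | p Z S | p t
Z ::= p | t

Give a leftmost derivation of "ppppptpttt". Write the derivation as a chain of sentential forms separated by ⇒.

S⇒Y⇒pZS⇒ppS⇒pppSt⇒ppppStt⇒ppppYtt⇒pppppZStt⇒ppppptStt⇒ppppptYtt⇒ppppptpttt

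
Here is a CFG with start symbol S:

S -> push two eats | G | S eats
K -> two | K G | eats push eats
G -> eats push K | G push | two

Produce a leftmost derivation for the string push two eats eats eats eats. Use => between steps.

S => S eats => S eats eats => S eats eats eats => push two eats eats eats eats

S => S eats   [S -> S eats]
S eats => S eats eats   [S -> S eats]
S eats eats => S eats eats eats   [S -> S eats]
S eats eats eats => push two eats eats eats eats   [S -> push two eats]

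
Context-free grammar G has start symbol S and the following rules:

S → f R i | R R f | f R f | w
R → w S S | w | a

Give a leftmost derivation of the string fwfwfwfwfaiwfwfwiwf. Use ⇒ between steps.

S ⇒ fRf   [S → f R f]
fRf ⇒ fwSSf   [R → w S S]
fwSSf ⇒ fwfRiSf   [S → f R i]
fwfRiSf ⇒ fwfwSSiSf   [R → w S S]
fwfwSSiSf ⇒ fwfwfRfSiSf   [S → f R f]
fwfwfRfSiSf ⇒ fwfwfwSSfSiSf   [R → w S S]
fwfwfwSSfSiSf ⇒ fwfwfwfRfSfSiSf   [S → f R f]
fwfwfwfRfSfSiSf ⇒ fwfwfwfwSSfSfSiSf   [R → w S S]
fwfwfwfwSSfSfSiSf ⇒ fwfwfwfwfRiSfSfSiSf   [S → f R i]
fwfwfwfwfRiSfSfSiSf ⇒ fwfwfwfwfaiSfSfSiSf   [R → a]
fwfwfwfwfaiSfSfSiSf ⇒ fwfwfwfwfaiwfSfSiSf   [S → w]
fwfwfwfwfaiwfSfSiSf ⇒ fwfwfwfwfaiwfwfSiSf   [S → w]
fwfwfwfwfaiwfwfSiSf ⇒ fwfwfwfwfaiwfwfwiSf   [S → w]
fwfwfwfwfaiwfwfwiSf ⇒ fwfwfwfwfaiwfwfwiwf   [S → w]

S ⇒ fRf ⇒ fwSSf ⇒ fwfRiSf ⇒ fwfwSSiSf ⇒ fwfwfRfSiSf ⇒ fwfwfwSSfSiSf ⇒ fwfwfwfRfSfSiSf ⇒ fwfwfwfwSSfSfSiSf ⇒ fwfwfwfwfRiSfSfSiSf ⇒ fwfwfwfwfaiSfSfSiSf ⇒ fwfwfwfwfaiwfSfSiSf ⇒ fwfwfwfwfaiwfwfSiSf ⇒ fwfwfwfwfaiwfwfwiSf ⇒ fwfwfwfwfaiwfwfwiwf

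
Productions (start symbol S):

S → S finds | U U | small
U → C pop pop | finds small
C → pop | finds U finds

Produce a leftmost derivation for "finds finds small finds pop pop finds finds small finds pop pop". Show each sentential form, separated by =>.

S => U U => C pop pop U => finds U finds pop pop U => finds finds small finds pop pop U => finds finds small finds pop pop C pop pop => finds finds small finds pop pop finds U finds pop pop => finds finds small finds pop pop finds finds small finds pop pop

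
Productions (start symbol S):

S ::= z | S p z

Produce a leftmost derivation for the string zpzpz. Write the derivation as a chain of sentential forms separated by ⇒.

S ⇒ Spz   [S ::= S p z]
Spz ⇒ Spzpz   [S ::= S p z]
Spzpz ⇒ zpzpz   [S ::= z]

S⇒Spz⇒Spzpz⇒zpzpz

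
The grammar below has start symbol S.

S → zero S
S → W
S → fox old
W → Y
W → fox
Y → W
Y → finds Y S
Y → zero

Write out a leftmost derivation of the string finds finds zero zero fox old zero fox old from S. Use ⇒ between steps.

S ⇒ W   [S → W]
W ⇒ Y   [W → Y]
Y ⇒ finds Y S   [Y → finds Y S]
finds Y S ⇒ finds finds Y S S   [Y → finds Y S]
finds finds Y S S ⇒ finds finds zero S S   [Y → zero]
finds finds zero S S ⇒ finds finds zero zero S S   [S → zero S]
finds finds zero zero S S ⇒ finds finds zero zero fox old S   [S → fox old]
finds finds zero zero fox old S ⇒ finds finds zero zero fox old zero S   [S → zero S]
finds finds zero zero fox old zero S ⇒ finds finds zero zero fox old zero fox old   [S → fox old]

S ⇒ W ⇒ Y ⇒ finds Y S ⇒ finds finds Y S S ⇒ finds finds zero S S ⇒ finds finds zero zero S S ⇒ finds finds zero zero fox old S ⇒ finds finds zero zero fox old zero S ⇒ finds finds zero zero fox old zero fox old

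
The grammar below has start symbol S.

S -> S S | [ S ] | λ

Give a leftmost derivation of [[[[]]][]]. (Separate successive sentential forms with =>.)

S => [S]   [S -> [ S ]]
[S] => [SS]   [S -> S S]
[SS] => [[S]S]   [S -> [ S ]]
[[S]S] => [[[S]]S]   [S -> [ S ]]
[[[S]]S] => [[[[S]]]S]   [S -> [ S ]]
[[[[S]]]S] => [[[[]]]S]   [S -> λ]
[[[[]]]S] => [[[[]]][S]]   [S -> [ S ]]
[[[[]]][S]] => [[[[]]][]]   [S -> λ]

S=>[S]=>[SS]=>[[S]S]=>[[[S]]S]=>[[[[S]]]S]=>[[[[]]]S]=>[[[[]]][S]]=>[[[[]]][]]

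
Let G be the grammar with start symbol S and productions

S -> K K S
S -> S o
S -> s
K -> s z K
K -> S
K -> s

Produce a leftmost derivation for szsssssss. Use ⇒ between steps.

S⇒KKS⇒szKKS⇒szSKS⇒szKKSKS⇒szSKSKS⇒szKKSKSKS⇒szSKSKSKS⇒szsKSKSKS⇒szssSKSKS⇒szsssKSKS⇒szssssSKS⇒szsssssKS⇒szssssssS⇒szsssssss

S ⇒ KKS   [S -> K K S]
KKS ⇒ szKKS   [K -> s z K]
szKKS ⇒ szSKS   [K -> S]
szSKS ⇒ szKKSKS   [S -> K K S]
szKKSKS ⇒ szSKSKS   [K -> S]
szSKSKS ⇒ szKKSKSKS   [S -> K K S]
szKKSKSKS ⇒ szSKSKSKS   [K -> S]
szSKSKSKS ⇒ szsKSKSKS   [S -> s]
szsKSKSKS ⇒ szssSKSKS   [K -> s]
szssSKSKS ⇒ szsssKSKS   [S -> s]
szsssKSKS ⇒ szssssSKS   [K -> s]
szssssSKS ⇒ szsssssKS   [S -> s]
szsssssKS ⇒ szssssssS   [K -> s]
szssssssS ⇒ szsssssss   [S -> s]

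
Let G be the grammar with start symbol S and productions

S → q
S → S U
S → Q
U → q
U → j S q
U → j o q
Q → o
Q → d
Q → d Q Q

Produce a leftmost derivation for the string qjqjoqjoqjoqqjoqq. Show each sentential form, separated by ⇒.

S ⇒ SU ⇒ qU ⇒ qjSq ⇒ qjSUq ⇒ qjSUUq ⇒ qjSUUUq ⇒ qjSUUUUq ⇒ qjSUUUUUq ⇒ qjqUUUUUq ⇒ qjqjoqUUUUq ⇒ qjqjoqjoqUUUq ⇒ qjqjoqjoqjoqUUq ⇒ qjqjoqjoqjoqqUq ⇒ qjqjoqjoqjoqqjoqq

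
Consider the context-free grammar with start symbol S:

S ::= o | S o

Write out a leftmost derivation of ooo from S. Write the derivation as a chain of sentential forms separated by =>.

S => So => Soo => ooo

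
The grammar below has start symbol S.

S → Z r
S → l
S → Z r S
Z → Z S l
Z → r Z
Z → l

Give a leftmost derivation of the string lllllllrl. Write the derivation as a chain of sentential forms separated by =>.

S=>ZrS=>ZSlrS=>ZSlSlrS=>ZSlSlSlrS=>lSlSlSlrS=>lllSlSlrS=>lllllSlrS=>lllllllrS=>lllllllrl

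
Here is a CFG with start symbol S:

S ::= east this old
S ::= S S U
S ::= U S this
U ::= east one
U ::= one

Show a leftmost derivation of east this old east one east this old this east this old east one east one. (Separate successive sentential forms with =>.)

S => S S U => east this old S U => east this old S S U U => east this old U S this S U U => east this old east one S this S U U => east this old east one east this old this S U U => east this old east one east this old this east this old U U => east this old east one east this old this east this old east one U => east this old east one east this old this east this old east one east one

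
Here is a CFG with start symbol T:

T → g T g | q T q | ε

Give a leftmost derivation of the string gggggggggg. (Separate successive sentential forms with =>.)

T => gTg => ggTgg => gggTggg => ggggTgggg => gggggTggggg => gggggggggg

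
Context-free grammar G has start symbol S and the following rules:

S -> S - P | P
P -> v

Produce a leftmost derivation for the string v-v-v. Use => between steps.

S => S-P => S-P-P => P-P-P => v-P-P => v-v-P => v-v-v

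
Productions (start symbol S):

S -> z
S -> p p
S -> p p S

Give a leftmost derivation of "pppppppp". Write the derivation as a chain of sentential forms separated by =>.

S => ppS => ppppS => ppppppS => pppppppp

S => ppS   [S -> p p S]
ppS => ppppS   [S -> p p S]
ppppS => ppppppS   [S -> p p S]
ppppppS => pppppppp   [S -> p p]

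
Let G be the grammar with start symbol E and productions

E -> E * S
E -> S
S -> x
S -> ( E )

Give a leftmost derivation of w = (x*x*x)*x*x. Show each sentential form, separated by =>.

E => E*S => E*S*S => S*S*S => (E)*S*S => (E*S)*S*S => (E*S*S)*S*S => (S*S*S)*S*S => (x*S*S)*S*S => (x*x*S)*S*S => (x*x*x)*S*S => (x*x*x)*x*S => (x*x*x)*x*x

E => E*S   [E -> E * S]
E*S => E*S*S   [E -> E * S]
E*S*S => S*S*S   [E -> S]
S*S*S => (E)*S*S   [S -> ( E )]
(E)*S*S => (E*S)*S*S   [E -> E * S]
(E*S)*S*S => (E*S*S)*S*S   [E -> E * S]
(E*S*S)*S*S => (S*S*S)*S*S   [E -> S]
(S*S*S)*S*S => (x*S*S)*S*S   [S -> x]
(x*S*S)*S*S => (x*x*S)*S*S   [S -> x]
(x*x*S)*S*S => (x*x*x)*S*S   [S -> x]
(x*x*x)*S*S => (x*x*x)*x*S   [S -> x]
(x*x*x)*x*S => (x*x*x)*x*x   [S -> x]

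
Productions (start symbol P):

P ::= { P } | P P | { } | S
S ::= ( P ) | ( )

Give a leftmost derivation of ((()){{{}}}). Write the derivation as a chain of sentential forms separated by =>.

P => S => (P) => (PP) => (SP) => ((P)P) => ((S)P) => ((())P) => ((()){P}) => ((()){{P}}) => ((()){{{}}})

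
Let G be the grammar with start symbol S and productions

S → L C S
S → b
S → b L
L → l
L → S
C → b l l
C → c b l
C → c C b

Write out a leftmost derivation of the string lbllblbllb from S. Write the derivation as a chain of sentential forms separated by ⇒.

S ⇒ LCS ⇒ lCS ⇒ lbllS ⇒ lbllbL ⇒ lbllbS ⇒ lbllbLCS ⇒ lbllblCS ⇒ lbllblbllS ⇒ lbllblbllb

S ⇒ LCS   [S → L C S]
LCS ⇒ lCS   [L → l]
lCS ⇒ lbllS   [C → b l l]
lbllS ⇒ lbllbL   [S → b L]
lbllbL ⇒ lbllbS   [L → S]
lbllbS ⇒ lbllbLCS   [S → L C S]
lbllbLCS ⇒ lbllblCS   [L → l]
lbllblCS ⇒ lbllblbllS   [C → b l l]
lbllblbllS ⇒ lbllblbllb   [S → b]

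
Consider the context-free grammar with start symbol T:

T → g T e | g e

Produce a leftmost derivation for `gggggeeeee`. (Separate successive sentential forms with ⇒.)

T ⇒ gTe ⇒ ggTee ⇒ gggTeee ⇒ ggggTeeee ⇒ gggggeeeee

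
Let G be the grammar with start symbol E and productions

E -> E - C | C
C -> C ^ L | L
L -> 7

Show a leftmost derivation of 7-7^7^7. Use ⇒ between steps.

E ⇒ E-C ⇒ C-C ⇒ L-C ⇒ 7-C ⇒ 7-C^L ⇒ 7-C^L^L ⇒ 7-L^L^L ⇒ 7-7^L^L ⇒ 7-7^7^L ⇒ 7-7^7^7

E ⇒ E-C   [E -> E - C]
E-C ⇒ C-C   [E -> C]
C-C ⇒ L-C   [C -> L]
L-C ⇒ 7-C   [L -> 7]
7-C ⇒ 7-C^L   [C -> C ^ L]
7-C^L ⇒ 7-C^L^L   [C -> C ^ L]
7-C^L^L ⇒ 7-L^L^L   [C -> L]
7-L^L^L ⇒ 7-7^L^L   [L -> 7]
7-7^L^L ⇒ 7-7^7^L   [L -> 7]
7-7^7^L ⇒ 7-7^7^7   [L -> 7]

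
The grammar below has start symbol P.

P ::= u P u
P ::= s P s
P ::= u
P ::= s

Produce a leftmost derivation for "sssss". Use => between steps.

P => sPs   [P ::= s P s]
sPs => ssPss   [P ::= s P s]
ssPss => sssss   [P ::= s]

P => sPs => ssPss => sssss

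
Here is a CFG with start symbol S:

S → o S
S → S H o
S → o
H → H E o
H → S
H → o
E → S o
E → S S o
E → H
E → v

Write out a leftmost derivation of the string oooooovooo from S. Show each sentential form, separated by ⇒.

S ⇒ SHo   [S → S H o]
SHo ⇒ SHoHo   [S → S H o]
SHoHo ⇒ oHoHo   [S → o]
oHoHo ⇒ oSoHo   [H → S]
oSoHo ⇒ oooHo   [S → o]
oooHo ⇒ oooSo   [H → S]
oooSo ⇒ ooooSo   [S → o S]
ooooSo ⇒ ooooSHoo   [S → S H o]
ooooSHoo ⇒ oooooHoo   [S → o]
oooooHoo ⇒ oooooHEooo   [H → H E o]
oooooHEooo ⇒ ooooooEooo   [H → o]
ooooooEooo ⇒ oooooovooo   [E → v]

S ⇒ SHo ⇒ SHoHo ⇒ oHoHo ⇒ oSoHo ⇒ oooHo ⇒ oooSo ⇒ ooooSo ⇒ ooooSHoo ⇒ oooooHoo ⇒ oooooHEooo ⇒ ooooooEooo ⇒ oooooovooo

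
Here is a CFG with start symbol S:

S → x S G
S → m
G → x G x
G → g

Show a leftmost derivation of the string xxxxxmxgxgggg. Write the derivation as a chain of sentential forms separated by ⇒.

S ⇒ xSG   [S → x S G]
xSG ⇒ xxSGG   [S → x S G]
xxSGG ⇒ xxxSGGG   [S → x S G]
xxxSGGG ⇒ xxxxSGGGG   [S → x S G]
xxxxSGGGG ⇒ xxxxxSGGGGG   [S → x S G]
xxxxxSGGGGG ⇒ xxxxxmGGGGG   [S → m]
xxxxxmGGGGG ⇒ xxxxxmxGxGGGG   [G → x G x]
xxxxxmxGxGGGG ⇒ xxxxxmxgxGGGG   [G → g]
xxxxxmxgxGGGG ⇒ xxxxxmxgxgGGG   [G → g]
xxxxxmxgxgGGG ⇒ xxxxxmxgxggGG   [G → g]
xxxxxmxgxggGG ⇒ xxxxxmxgxgggG   [G → g]
xxxxxmxgxgggG ⇒ xxxxxmxgxgggg   [G → g]

S ⇒ xSG ⇒ xxSGG ⇒ xxxSGGG ⇒ xxxxSGGGG ⇒ xxxxxSGGGGG ⇒ xxxxxmGGGGG ⇒ xxxxxmxGxGGGG ⇒ xxxxxmxgxGGGG ⇒ xxxxxmxgxgGGG ⇒ xxxxxmxgxggGG ⇒ xxxxxmxgxgggG ⇒ xxxxxmxgxgggg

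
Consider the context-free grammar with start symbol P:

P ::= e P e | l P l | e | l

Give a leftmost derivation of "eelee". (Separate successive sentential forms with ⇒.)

P ⇒ ePe ⇒ eePee ⇒ eelee

P ⇒ ePe   [P ::= e P e]
ePe ⇒ eePee   [P ::= e P e]
eePee ⇒ eelee   [P ::= l]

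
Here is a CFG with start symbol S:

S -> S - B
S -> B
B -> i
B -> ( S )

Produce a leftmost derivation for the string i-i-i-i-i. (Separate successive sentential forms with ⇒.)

S ⇒ S-B   [S -> S - B]
S-B ⇒ S-B-B   [S -> S - B]
S-B-B ⇒ S-B-B-B   [S -> S - B]
S-B-B-B ⇒ S-B-B-B-B   [S -> S - B]
S-B-B-B-B ⇒ B-B-B-B-B   [S -> B]
B-B-B-B-B ⇒ i-B-B-B-B   [B -> i]
i-B-B-B-B ⇒ i-i-B-B-B   [B -> i]
i-i-B-B-B ⇒ i-i-i-B-B   [B -> i]
i-i-i-B-B ⇒ i-i-i-i-B   [B -> i]
i-i-i-i-B ⇒ i-i-i-i-i   [B -> i]

S⇒S-B⇒S-B-B⇒S-B-B-B⇒S-B-B-B-B⇒B-B-B-B-B⇒i-B-B-B-B⇒i-i-B-B-B⇒i-i-i-B-B⇒i-i-i-i-B⇒i-i-i-i-i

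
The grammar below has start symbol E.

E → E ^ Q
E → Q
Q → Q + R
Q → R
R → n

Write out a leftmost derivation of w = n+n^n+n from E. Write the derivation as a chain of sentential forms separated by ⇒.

E ⇒ E^Q ⇒ Q^Q ⇒ Q+R^Q ⇒ R+R^Q ⇒ n+R^Q ⇒ n+n^Q ⇒ n+n^Q+R ⇒ n+n^R+R ⇒ n+n^n+R ⇒ n+n^n+n

E ⇒ E^Q   [E → E ^ Q]
E^Q ⇒ Q^Q   [E → Q]
Q^Q ⇒ Q+R^Q   [Q → Q + R]
Q+R^Q ⇒ R+R^Q   [Q → R]
R+R^Q ⇒ n+R^Q   [R → n]
n+R^Q ⇒ n+n^Q   [R → n]
n+n^Q ⇒ n+n^Q+R   [Q → Q + R]
n+n^Q+R ⇒ n+n^R+R   [Q → R]
n+n^R+R ⇒ n+n^n+R   [R → n]
n+n^n+R ⇒ n+n^n+n   [R → n]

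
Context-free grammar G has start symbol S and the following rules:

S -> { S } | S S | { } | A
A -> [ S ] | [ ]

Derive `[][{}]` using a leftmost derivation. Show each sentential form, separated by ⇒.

S ⇒ SS ⇒ AS ⇒ []S ⇒ []A ⇒ [][S] ⇒ [][{}]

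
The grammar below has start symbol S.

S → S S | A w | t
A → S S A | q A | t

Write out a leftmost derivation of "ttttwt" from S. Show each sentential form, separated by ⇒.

S ⇒ SS ⇒ tS ⇒ tSS ⇒ tAwS ⇒ tSSAwS ⇒ ttSAwS ⇒ tttAwS ⇒ ttttwS ⇒ ttttwt

S ⇒ SS   [S → S S]
SS ⇒ tS   [S → t]
tS ⇒ tSS   [S → S S]
tSS ⇒ tAwS   [S → A w]
tAwS ⇒ tSSAwS   [A → S S A]
tSSAwS ⇒ ttSAwS   [S → t]
ttSAwS ⇒ tttAwS   [S → t]
tttAwS ⇒ ttttwS   [A → t]
ttttwS ⇒ ttttwt   [S → t]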